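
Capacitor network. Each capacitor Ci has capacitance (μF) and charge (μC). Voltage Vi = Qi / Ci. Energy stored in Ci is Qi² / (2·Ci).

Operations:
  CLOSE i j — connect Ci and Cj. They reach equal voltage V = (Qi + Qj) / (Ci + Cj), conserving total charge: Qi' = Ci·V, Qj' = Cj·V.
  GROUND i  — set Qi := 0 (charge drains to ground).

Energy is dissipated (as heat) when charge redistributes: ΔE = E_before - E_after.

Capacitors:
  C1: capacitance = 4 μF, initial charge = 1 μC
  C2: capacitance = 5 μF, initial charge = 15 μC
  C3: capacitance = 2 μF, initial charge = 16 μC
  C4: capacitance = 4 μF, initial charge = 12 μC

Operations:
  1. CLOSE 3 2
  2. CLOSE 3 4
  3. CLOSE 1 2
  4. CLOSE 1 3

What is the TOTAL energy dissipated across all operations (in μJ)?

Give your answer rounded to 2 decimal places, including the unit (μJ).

Initial: C1(4μF, Q=1μC, V=0.25V), C2(5μF, Q=15μC, V=3.00V), C3(2μF, Q=16μC, V=8.00V), C4(4μF, Q=12μC, V=3.00V)
Op 1: CLOSE 3-2: Q_total=31.00, C_total=7.00, V=4.43; Q3=8.86, Q2=22.14; dissipated=17.857
Op 2: CLOSE 3-4: Q_total=20.86, C_total=6.00, V=3.48; Q3=6.95, Q4=13.90; dissipated=1.361
Op 3: CLOSE 1-2: Q_total=23.14, C_total=9.00, V=2.57; Q1=10.29, Q2=12.86; dissipated=19.401
Op 4: CLOSE 1-3: Q_total=17.24, C_total=6.00, V=2.87; Q1=11.49, Q3=5.75; dissipated=0.546
Total dissipated: 39.164 μJ

Answer: 39.16 μJ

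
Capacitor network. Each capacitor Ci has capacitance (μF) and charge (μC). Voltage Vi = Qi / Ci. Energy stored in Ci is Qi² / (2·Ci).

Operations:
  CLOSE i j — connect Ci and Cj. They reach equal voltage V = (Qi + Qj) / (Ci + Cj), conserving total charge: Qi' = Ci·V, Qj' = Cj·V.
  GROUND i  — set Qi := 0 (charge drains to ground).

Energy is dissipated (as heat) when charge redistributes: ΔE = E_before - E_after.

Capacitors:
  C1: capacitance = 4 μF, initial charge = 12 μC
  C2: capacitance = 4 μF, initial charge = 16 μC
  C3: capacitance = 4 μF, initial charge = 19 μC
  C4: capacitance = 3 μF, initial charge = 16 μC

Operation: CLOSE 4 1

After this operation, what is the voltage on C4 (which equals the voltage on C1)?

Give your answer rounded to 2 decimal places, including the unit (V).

Initial: C1(4μF, Q=12μC, V=3.00V), C2(4μF, Q=16μC, V=4.00V), C3(4μF, Q=19μC, V=4.75V), C4(3μF, Q=16μC, V=5.33V)
Op 1: CLOSE 4-1: Q_total=28.00, C_total=7.00, V=4.00; Q4=12.00, Q1=16.00; dissipated=4.667

Answer: 4.00 V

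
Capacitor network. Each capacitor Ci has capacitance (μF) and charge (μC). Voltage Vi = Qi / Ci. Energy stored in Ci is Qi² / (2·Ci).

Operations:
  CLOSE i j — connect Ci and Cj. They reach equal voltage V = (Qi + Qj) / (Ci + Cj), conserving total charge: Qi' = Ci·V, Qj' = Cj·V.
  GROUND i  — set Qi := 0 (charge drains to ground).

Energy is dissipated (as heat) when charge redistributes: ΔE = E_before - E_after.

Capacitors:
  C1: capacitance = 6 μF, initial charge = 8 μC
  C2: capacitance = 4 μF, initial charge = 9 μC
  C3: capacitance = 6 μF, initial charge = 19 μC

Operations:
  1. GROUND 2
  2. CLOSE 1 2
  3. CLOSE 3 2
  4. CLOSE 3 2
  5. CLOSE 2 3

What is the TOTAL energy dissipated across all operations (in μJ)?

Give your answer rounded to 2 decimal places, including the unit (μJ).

Initial: C1(6μF, Q=8μC, V=1.33V), C2(4μF, Q=9μC, V=2.25V), C3(6μF, Q=19μC, V=3.17V)
Op 1: GROUND 2: Q2=0; energy lost=10.125
Op 2: CLOSE 1-2: Q_total=8.00, C_total=10.00, V=0.80; Q1=4.80, Q2=3.20; dissipated=2.133
Op 3: CLOSE 3-2: Q_total=22.20, C_total=10.00, V=2.22; Q3=13.32, Q2=8.88; dissipated=6.721
Op 4: CLOSE 3-2: Q_total=22.20, C_total=10.00, V=2.22; Q3=13.32, Q2=8.88; dissipated=0.000
Op 5: CLOSE 2-3: Q_total=22.20, C_total=10.00, V=2.22; Q2=8.88, Q3=13.32; dissipated=0.000
Total dissipated: 18.980 μJ

Answer: 18.98 μJ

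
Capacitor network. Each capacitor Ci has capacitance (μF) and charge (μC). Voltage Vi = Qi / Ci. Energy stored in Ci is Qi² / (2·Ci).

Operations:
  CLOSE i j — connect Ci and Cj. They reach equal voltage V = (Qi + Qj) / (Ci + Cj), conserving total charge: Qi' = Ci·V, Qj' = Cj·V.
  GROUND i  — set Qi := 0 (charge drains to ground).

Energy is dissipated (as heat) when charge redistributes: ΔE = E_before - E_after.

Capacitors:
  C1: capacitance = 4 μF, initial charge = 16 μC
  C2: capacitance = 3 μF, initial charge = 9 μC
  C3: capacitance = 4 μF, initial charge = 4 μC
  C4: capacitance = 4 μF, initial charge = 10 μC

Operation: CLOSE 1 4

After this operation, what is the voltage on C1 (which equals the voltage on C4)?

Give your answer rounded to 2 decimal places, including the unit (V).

Answer: 3.25 V

Derivation:
Initial: C1(4μF, Q=16μC, V=4.00V), C2(3μF, Q=9μC, V=3.00V), C3(4μF, Q=4μC, V=1.00V), C4(4μF, Q=10μC, V=2.50V)
Op 1: CLOSE 1-4: Q_total=26.00, C_total=8.00, V=3.25; Q1=13.00, Q4=13.00; dissipated=2.250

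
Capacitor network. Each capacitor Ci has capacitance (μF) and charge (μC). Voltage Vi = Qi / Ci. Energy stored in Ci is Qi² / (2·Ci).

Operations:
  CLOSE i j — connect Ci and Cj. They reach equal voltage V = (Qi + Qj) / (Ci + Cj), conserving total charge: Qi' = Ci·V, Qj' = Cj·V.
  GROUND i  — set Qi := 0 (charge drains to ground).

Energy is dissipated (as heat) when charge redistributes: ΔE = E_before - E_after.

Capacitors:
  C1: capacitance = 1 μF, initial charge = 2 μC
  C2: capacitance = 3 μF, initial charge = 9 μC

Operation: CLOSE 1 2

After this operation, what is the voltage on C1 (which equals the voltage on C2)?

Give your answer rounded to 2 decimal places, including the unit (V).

Answer: 2.75 V

Derivation:
Initial: C1(1μF, Q=2μC, V=2.00V), C2(3μF, Q=9μC, V=3.00V)
Op 1: CLOSE 1-2: Q_total=11.00, C_total=4.00, V=2.75; Q1=2.75, Q2=8.25; dissipated=0.375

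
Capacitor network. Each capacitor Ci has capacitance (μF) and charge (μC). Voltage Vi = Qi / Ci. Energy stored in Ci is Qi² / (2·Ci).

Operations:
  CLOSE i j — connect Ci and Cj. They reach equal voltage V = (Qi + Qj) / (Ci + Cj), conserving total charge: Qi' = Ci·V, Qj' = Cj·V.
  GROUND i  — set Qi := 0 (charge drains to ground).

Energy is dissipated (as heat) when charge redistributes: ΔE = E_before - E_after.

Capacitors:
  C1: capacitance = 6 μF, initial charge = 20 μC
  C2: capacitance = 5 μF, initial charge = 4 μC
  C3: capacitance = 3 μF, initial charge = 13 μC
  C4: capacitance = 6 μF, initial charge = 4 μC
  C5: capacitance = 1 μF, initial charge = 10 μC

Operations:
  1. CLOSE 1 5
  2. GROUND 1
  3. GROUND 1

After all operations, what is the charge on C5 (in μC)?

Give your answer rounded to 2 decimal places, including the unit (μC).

Initial: C1(6μF, Q=20μC, V=3.33V), C2(5μF, Q=4μC, V=0.80V), C3(3μF, Q=13μC, V=4.33V), C4(6μF, Q=4μC, V=0.67V), C5(1μF, Q=10μC, V=10.00V)
Op 1: CLOSE 1-5: Q_total=30.00, C_total=7.00, V=4.29; Q1=25.71, Q5=4.29; dissipated=19.048
Op 2: GROUND 1: Q1=0; energy lost=55.102
Op 3: GROUND 1: Q1=0; energy lost=0.000
Final charges: Q1=0.00, Q2=4.00, Q3=13.00, Q4=4.00, Q5=4.29

Answer: 4.29 μC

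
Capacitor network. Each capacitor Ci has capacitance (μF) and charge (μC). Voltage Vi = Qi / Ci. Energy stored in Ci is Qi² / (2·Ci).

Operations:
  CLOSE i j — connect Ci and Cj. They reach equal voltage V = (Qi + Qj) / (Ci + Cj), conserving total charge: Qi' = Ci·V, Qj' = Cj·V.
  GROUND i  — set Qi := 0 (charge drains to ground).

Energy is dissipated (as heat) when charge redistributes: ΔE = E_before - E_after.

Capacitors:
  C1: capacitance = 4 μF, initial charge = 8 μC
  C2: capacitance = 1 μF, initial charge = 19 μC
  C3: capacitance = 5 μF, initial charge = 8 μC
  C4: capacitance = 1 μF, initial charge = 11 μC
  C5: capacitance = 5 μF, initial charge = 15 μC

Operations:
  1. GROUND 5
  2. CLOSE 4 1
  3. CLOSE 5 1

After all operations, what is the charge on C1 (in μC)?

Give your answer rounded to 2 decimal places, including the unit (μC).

Initial: C1(4μF, Q=8μC, V=2.00V), C2(1μF, Q=19μC, V=19.00V), C3(5μF, Q=8μC, V=1.60V), C4(1μF, Q=11μC, V=11.00V), C5(5μF, Q=15μC, V=3.00V)
Op 1: GROUND 5: Q5=0; energy lost=22.500
Op 2: CLOSE 4-1: Q_total=19.00, C_total=5.00, V=3.80; Q4=3.80, Q1=15.20; dissipated=32.400
Op 3: CLOSE 5-1: Q_total=15.20, C_total=9.00, V=1.69; Q5=8.44, Q1=6.76; dissipated=16.044
Final charges: Q1=6.76, Q2=19.00, Q3=8.00, Q4=3.80, Q5=8.44

Answer: 6.76 μC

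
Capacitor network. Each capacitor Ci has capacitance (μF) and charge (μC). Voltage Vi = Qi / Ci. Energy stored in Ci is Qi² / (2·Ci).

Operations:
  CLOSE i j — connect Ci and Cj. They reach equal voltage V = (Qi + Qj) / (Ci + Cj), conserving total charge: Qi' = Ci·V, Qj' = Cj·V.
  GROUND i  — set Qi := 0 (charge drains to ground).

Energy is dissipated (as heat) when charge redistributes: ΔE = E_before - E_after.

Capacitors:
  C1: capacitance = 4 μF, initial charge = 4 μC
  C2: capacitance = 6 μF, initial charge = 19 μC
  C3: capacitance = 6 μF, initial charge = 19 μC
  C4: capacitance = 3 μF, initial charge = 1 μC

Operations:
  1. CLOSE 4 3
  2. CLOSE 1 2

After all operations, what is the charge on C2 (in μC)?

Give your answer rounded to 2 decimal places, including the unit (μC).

Answer: 13.80 μC

Derivation:
Initial: C1(4μF, Q=4μC, V=1.00V), C2(6μF, Q=19μC, V=3.17V), C3(6μF, Q=19μC, V=3.17V), C4(3μF, Q=1μC, V=0.33V)
Op 1: CLOSE 4-3: Q_total=20.00, C_total=9.00, V=2.22; Q4=6.67, Q3=13.33; dissipated=8.028
Op 2: CLOSE 1-2: Q_total=23.00, C_total=10.00, V=2.30; Q1=9.20, Q2=13.80; dissipated=5.633
Final charges: Q1=9.20, Q2=13.80, Q3=13.33, Q4=6.67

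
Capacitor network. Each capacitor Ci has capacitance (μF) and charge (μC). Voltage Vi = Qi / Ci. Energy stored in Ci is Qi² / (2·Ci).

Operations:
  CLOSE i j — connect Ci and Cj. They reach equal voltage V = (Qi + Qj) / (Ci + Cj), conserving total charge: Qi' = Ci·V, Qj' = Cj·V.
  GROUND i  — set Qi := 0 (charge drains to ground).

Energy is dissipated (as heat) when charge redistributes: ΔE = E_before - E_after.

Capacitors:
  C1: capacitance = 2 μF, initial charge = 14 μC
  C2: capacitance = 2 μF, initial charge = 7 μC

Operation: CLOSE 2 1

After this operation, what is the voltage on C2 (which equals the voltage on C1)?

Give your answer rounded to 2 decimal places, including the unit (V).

Answer: 5.25 V

Derivation:
Initial: C1(2μF, Q=14μC, V=7.00V), C2(2μF, Q=7μC, V=3.50V)
Op 1: CLOSE 2-1: Q_total=21.00, C_total=4.00, V=5.25; Q2=10.50, Q1=10.50; dissipated=6.125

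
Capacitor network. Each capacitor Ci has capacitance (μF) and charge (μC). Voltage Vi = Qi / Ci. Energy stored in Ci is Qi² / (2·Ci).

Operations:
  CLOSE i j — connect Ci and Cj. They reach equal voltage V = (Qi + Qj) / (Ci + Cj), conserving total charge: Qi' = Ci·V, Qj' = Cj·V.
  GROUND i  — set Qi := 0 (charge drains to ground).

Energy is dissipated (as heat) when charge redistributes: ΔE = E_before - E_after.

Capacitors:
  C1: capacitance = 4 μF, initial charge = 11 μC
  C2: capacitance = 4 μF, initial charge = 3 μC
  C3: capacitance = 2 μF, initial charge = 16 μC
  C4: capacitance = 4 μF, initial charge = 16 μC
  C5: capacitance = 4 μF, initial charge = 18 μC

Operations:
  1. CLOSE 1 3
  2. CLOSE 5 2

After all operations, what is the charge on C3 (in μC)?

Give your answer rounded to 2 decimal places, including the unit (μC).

Initial: C1(4μF, Q=11μC, V=2.75V), C2(4μF, Q=3μC, V=0.75V), C3(2μF, Q=16μC, V=8.00V), C4(4μF, Q=16μC, V=4.00V), C5(4μF, Q=18μC, V=4.50V)
Op 1: CLOSE 1-3: Q_total=27.00, C_total=6.00, V=4.50; Q1=18.00, Q3=9.00; dissipated=18.375
Op 2: CLOSE 5-2: Q_total=21.00, C_total=8.00, V=2.62; Q5=10.50, Q2=10.50; dissipated=14.062
Final charges: Q1=18.00, Q2=10.50, Q3=9.00, Q4=16.00, Q5=10.50

Answer: 9.00 μC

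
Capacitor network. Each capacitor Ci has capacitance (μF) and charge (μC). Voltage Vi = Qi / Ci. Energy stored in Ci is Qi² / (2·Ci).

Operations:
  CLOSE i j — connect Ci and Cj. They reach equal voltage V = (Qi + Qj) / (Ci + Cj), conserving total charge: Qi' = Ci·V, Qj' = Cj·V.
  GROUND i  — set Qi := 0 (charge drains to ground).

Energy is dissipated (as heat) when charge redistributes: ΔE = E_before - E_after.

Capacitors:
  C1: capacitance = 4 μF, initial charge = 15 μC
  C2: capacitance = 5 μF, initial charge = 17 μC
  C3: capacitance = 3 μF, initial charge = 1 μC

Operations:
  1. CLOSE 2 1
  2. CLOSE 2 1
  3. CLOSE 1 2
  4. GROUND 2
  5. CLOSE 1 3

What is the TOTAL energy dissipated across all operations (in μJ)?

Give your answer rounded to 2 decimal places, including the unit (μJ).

Initial: C1(4μF, Q=15μC, V=3.75V), C2(5μF, Q=17μC, V=3.40V), C3(3μF, Q=1μC, V=0.33V)
Op 1: CLOSE 2-1: Q_total=32.00, C_total=9.00, V=3.56; Q2=17.78, Q1=14.22; dissipated=0.136
Op 2: CLOSE 2-1: Q_total=32.00, C_total=9.00, V=3.56; Q2=17.78, Q1=14.22; dissipated=0.000
Op 3: CLOSE 1-2: Q_total=32.00, C_total=9.00, V=3.56; Q1=14.22, Q2=17.78; dissipated=0.000
Op 4: GROUND 2: Q2=0; energy lost=31.605
Op 5: CLOSE 1-3: Q_total=15.22, C_total=7.00, V=2.17; Q1=8.70, Q3=6.52; dissipated=8.899
Total dissipated: 40.641 μJ

Answer: 40.64 μJ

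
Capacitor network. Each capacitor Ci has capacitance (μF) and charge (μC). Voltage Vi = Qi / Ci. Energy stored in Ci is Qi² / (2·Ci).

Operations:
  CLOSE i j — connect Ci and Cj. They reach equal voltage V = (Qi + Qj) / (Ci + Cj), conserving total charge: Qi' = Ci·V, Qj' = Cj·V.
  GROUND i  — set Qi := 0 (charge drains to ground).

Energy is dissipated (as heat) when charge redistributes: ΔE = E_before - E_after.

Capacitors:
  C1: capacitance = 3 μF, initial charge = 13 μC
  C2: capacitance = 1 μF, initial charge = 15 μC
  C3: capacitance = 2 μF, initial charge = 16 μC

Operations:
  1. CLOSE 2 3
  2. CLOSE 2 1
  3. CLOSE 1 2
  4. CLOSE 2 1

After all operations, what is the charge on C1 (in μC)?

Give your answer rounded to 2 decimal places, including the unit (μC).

Answer: 17.50 μC

Derivation:
Initial: C1(3μF, Q=13μC, V=4.33V), C2(1μF, Q=15μC, V=15.00V), C3(2μF, Q=16μC, V=8.00V)
Op 1: CLOSE 2-3: Q_total=31.00, C_total=3.00, V=10.33; Q2=10.33, Q3=20.67; dissipated=16.333
Op 2: CLOSE 2-1: Q_total=23.33, C_total=4.00, V=5.83; Q2=5.83, Q1=17.50; dissipated=13.500
Op 3: CLOSE 1-2: Q_total=23.33, C_total=4.00, V=5.83; Q1=17.50, Q2=5.83; dissipated=0.000
Op 4: CLOSE 2-1: Q_total=23.33, C_total=4.00, V=5.83; Q2=5.83, Q1=17.50; dissipated=0.000
Final charges: Q1=17.50, Q2=5.83, Q3=20.67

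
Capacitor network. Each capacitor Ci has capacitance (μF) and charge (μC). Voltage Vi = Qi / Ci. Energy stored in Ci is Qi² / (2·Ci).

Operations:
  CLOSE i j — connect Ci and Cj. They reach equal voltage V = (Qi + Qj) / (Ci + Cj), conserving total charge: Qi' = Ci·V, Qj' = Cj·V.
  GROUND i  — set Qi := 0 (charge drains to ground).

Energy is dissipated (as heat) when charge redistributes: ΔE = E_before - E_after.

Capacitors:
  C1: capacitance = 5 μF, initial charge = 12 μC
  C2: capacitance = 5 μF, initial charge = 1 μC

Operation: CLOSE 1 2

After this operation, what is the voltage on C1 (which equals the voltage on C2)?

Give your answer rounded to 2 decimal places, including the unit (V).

Answer: 1.30 V

Derivation:
Initial: C1(5μF, Q=12μC, V=2.40V), C2(5μF, Q=1μC, V=0.20V)
Op 1: CLOSE 1-2: Q_total=13.00, C_total=10.00, V=1.30; Q1=6.50, Q2=6.50; dissipated=6.050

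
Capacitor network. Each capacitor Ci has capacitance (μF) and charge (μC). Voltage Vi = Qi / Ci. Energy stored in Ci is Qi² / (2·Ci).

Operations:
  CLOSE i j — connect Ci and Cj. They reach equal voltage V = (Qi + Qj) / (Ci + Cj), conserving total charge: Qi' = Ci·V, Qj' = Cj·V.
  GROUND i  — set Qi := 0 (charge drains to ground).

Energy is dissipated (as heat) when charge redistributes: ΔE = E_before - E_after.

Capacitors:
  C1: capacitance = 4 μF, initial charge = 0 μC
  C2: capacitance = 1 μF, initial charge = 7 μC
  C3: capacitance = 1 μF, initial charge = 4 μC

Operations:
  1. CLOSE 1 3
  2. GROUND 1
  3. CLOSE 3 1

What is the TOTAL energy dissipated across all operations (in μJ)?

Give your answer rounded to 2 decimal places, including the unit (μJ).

Initial: C1(4μF, Q=0μC, V=0.00V), C2(1μF, Q=7μC, V=7.00V), C3(1μF, Q=4μC, V=4.00V)
Op 1: CLOSE 1-3: Q_total=4.00, C_total=5.00, V=0.80; Q1=3.20, Q3=0.80; dissipated=6.400
Op 2: GROUND 1: Q1=0; energy lost=1.280
Op 3: CLOSE 3-1: Q_total=0.80, C_total=5.00, V=0.16; Q3=0.16, Q1=0.64; dissipated=0.256
Total dissipated: 7.936 μJ

Answer: 7.94 μJ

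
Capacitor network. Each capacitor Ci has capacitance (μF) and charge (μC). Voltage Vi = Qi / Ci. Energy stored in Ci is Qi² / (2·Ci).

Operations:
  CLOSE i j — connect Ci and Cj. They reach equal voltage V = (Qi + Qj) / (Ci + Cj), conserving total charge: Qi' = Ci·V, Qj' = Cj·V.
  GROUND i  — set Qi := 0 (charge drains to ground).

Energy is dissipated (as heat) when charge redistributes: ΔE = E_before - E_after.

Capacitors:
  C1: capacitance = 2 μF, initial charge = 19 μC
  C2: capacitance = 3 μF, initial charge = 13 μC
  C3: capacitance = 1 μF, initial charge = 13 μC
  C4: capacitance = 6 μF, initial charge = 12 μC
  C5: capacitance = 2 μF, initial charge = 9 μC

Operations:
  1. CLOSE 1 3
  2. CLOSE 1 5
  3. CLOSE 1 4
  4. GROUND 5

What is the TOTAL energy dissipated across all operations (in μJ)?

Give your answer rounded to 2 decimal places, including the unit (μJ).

Answer: 103.98 μJ

Derivation:
Initial: C1(2μF, Q=19μC, V=9.50V), C2(3μF, Q=13μC, V=4.33V), C3(1μF, Q=13μC, V=13.00V), C4(6μF, Q=12μC, V=2.00V), C5(2μF, Q=9μC, V=4.50V)
Op 1: CLOSE 1-3: Q_total=32.00, C_total=3.00, V=10.67; Q1=21.33, Q3=10.67; dissipated=4.083
Op 2: CLOSE 1-5: Q_total=30.33, C_total=4.00, V=7.58; Q1=15.17, Q5=15.17; dissipated=19.014
Op 3: CLOSE 1-4: Q_total=27.17, C_total=8.00, V=3.40; Q1=6.79, Q4=20.38; dissipated=23.380
Op 4: GROUND 5: Q5=0; energy lost=57.507
Total dissipated: 103.984 μJ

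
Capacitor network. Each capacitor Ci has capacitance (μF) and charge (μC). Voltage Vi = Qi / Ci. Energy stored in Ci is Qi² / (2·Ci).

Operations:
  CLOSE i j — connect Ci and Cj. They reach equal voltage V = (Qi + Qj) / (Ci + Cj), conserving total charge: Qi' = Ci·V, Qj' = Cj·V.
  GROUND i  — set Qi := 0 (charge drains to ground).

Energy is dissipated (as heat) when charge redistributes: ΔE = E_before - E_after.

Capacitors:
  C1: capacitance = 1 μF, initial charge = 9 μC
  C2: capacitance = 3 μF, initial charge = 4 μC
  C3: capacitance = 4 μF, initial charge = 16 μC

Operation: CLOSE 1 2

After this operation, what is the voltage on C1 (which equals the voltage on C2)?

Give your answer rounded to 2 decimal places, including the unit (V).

Answer: 3.25 V

Derivation:
Initial: C1(1μF, Q=9μC, V=9.00V), C2(3μF, Q=4μC, V=1.33V), C3(4μF, Q=16μC, V=4.00V)
Op 1: CLOSE 1-2: Q_total=13.00, C_total=4.00, V=3.25; Q1=3.25, Q2=9.75; dissipated=22.042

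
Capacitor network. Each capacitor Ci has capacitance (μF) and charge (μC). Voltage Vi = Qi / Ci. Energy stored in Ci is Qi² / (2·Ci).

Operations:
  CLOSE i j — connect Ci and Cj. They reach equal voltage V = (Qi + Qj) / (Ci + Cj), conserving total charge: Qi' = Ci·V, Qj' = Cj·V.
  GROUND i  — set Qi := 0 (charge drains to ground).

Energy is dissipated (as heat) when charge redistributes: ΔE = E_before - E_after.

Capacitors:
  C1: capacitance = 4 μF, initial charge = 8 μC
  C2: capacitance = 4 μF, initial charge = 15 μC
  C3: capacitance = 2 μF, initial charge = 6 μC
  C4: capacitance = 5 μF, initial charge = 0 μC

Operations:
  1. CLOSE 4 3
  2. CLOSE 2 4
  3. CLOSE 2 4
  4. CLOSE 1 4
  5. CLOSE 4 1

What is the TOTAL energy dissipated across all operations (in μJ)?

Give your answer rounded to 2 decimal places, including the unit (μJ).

Answer: 15.75 μJ

Derivation:
Initial: C1(4μF, Q=8μC, V=2.00V), C2(4μF, Q=15μC, V=3.75V), C3(2μF, Q=6μC, V=3.00V), C4(5μF, Q=0μC, V=0.00V)
Op 1: CLOSE 4-3: Q_total=6.00, C_total=7.00, V=0.86; Q4=4.29, Q3=1.71; dissipated=6.429
Op 2: CLOSE 2-4: Q_total=19.29, C_total=9.00, V=2.14; Q2=8.57, Q4=10.71; dissipated=9.298
Op 3: CLOSE 2-4: Q_total=19.29, C_total=9.00, V=2.14; Q2=8.57, Q4=10.71; dissipated=0.000
Op 4: CLOSE 1-4: Q_total=18.71, C_total=9.00, V=2.08; Q1=8.32, Q4=10.40; dissipated=0.023
Op 5: CLOSE 4-1: Q_total=18.71, C_total=9.00, V=2.08; Q4=10.40, Q1=8.32; dissipated=0.000
Total dissipated: 15.750 μJ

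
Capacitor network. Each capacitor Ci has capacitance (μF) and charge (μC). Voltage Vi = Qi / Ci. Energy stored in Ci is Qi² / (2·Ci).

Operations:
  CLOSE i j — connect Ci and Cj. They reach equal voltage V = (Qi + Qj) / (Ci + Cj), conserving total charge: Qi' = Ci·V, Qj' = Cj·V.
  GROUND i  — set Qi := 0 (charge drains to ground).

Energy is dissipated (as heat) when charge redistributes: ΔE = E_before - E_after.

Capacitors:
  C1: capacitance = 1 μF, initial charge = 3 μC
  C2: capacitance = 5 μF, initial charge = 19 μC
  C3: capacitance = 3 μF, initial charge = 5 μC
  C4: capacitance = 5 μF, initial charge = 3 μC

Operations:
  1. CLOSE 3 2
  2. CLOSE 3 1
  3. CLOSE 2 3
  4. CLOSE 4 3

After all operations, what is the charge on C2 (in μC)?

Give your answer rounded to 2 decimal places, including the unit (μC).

Initial: C1(1μF, Q=3μC, V=3.00V), C2(5μF, Q=19μC, V=3.80V), C3(3μF, Q=5μC, V=1.67V), C4(5μF, Q=3μC, V=0.60V)
Op 1: CLOSE 3-2: Q_total=24.00, C_total=8.00, V=3.00; Q3=9.00, Q2=15.00; dissipated=4.267
Op 2: CLOSE 3-1: Q_total=12.00, C_total=4.00, V=3.00; Q3=9.00, Q1=3.00; dissipated=0.000
Op 3: CLOSE 2-3: Q_total=24.00, C_total=8.00, V=3.00; Q2=15.00, Q3=9.00; dissipated=0.000
Op 4: CLOSE 4-3: Q_total=12.00, C_total=8.00, V=1.50; Q4=7.50, Q3=4.50; dissipated=5.400
Final charges: Q1=3.00, Q2=15.00, Q3=4.50, Q4=7.50

Answer: 15.00 μC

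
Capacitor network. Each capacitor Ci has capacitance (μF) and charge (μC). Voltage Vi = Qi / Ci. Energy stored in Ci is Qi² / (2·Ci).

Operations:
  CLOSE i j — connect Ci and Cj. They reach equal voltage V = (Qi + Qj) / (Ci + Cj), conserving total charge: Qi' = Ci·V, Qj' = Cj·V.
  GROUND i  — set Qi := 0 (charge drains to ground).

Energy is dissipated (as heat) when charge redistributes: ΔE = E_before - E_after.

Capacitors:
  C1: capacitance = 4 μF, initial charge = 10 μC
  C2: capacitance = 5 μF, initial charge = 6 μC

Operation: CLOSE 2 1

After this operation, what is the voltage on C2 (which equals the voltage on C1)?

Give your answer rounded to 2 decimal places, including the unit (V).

Answer: 1.78 V

Derivation:
Initial: C1(4μF, Q=10μC, V=2.50V), C2(5μF, Q=6μC, V=1.20V)
Op 1: CLOSE 2-1: Q_total=16.00, C_total=9.00, V=1.78; Q2=8.89, Q1=7.11; dissipated=1.878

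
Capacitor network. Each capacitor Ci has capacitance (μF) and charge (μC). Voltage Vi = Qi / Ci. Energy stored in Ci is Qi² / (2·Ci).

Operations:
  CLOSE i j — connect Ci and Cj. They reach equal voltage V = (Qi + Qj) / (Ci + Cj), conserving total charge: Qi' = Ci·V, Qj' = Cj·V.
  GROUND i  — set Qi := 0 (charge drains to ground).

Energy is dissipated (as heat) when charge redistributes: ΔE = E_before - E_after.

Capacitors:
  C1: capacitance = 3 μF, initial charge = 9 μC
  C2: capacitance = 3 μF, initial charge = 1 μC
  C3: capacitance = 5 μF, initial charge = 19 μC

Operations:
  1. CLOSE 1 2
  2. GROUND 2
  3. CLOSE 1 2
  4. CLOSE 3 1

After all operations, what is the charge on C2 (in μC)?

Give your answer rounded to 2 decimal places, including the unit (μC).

Answer: 2.50 μC

Derivation:
Initial: C1(3μF, Q=9μC, V=3.00V), C2(3μF, Q=1μC, V=0.33V), C3(5μF, Q=19μC, V=3.80V)
Op 1: CLOSE 1-2: Q_total=10.00, C_total=6.00, V=1.67; Q1=5.00, Q2=5.00; dissipated=5.333
Op 2: GROUND 2: Q2=0; energy lost=4.167
Op 3: CLOSE 1-2: Q_total=5.00, C_total=6.00, V=0.83; Q1=2.50, Q2=2.50; dissipated=2.083
Op 4: CLOSE 3-1: Q_total=21.50, C_total=8.00, V=2.69; Q3=13.44, Q1=8.06; dissipated=8.251
Final charges: Q1=8.06, Q2=2.50, Q3=13.44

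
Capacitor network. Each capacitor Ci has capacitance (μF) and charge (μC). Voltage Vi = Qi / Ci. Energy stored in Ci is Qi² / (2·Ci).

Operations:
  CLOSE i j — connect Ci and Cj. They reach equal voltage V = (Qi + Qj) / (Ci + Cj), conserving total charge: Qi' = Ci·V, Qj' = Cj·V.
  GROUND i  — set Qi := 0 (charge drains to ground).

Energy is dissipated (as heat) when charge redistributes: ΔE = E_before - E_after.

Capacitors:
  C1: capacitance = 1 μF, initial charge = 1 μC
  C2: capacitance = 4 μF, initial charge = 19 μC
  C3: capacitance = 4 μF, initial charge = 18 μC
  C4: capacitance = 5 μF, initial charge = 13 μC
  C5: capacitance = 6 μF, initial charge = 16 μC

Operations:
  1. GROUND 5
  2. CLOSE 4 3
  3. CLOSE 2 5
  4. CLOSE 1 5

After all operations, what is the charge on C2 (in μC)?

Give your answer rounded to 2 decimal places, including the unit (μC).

Answer: 7.60 μC

Derivation:
Initial: C1(1μF, Q=1μC, V=1.00V), C2(4μF, Q=19μC, V=4.75V), C3(4μF, Q=18μC, V=4.50V), C4(5μF, Q=13μC, V=2.60V), C5(6μF, Q=16μC, V=2.67V)
Op 1: GROUND 5: Q5=0; energy lost=21.333
Op 2: CLOSE 4-3: Q_total=31.00, C_total=9.00, V=3.44; Q4=17.22, Q3=13.78; dissipated=4.011
Op 3: CLOSE 2-5: Q_total=19.00, C_total=10.00, V=1.90; Q2=7.60, Q5=11.40; dissipated=27.075
Op 4: CLOSE 1-5: Q_total=12.40, C_total=7.00, V=1.77; Q1=1.77, Q5=10.63; dissipated=0.347
Final charges: Q1=1.77, Q2=7.60, Q3=13.78, Q4=17.22, Q5=10.63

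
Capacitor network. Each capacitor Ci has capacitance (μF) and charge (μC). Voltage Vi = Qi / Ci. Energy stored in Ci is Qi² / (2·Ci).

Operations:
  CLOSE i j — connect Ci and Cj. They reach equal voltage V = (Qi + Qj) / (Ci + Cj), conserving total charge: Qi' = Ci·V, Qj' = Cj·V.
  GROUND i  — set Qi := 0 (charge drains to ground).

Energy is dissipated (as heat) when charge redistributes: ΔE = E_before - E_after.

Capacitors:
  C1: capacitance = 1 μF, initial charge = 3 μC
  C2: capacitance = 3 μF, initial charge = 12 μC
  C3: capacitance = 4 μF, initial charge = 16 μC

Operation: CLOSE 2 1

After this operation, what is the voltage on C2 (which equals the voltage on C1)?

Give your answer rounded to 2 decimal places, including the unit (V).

Initial: C1(1μF, Q=3μC, V=3.00V), C2(3μF, Q=12μC, V=4.00V), C3(4μF, Q=16μC, V=4.00V)
Op 1: CLOSE 2-1: Q_total=15.00, C_total=4.00, V=3.75; Q2=11.25, Q1=3.75; dissipated=0.375

Answer: 3.75 V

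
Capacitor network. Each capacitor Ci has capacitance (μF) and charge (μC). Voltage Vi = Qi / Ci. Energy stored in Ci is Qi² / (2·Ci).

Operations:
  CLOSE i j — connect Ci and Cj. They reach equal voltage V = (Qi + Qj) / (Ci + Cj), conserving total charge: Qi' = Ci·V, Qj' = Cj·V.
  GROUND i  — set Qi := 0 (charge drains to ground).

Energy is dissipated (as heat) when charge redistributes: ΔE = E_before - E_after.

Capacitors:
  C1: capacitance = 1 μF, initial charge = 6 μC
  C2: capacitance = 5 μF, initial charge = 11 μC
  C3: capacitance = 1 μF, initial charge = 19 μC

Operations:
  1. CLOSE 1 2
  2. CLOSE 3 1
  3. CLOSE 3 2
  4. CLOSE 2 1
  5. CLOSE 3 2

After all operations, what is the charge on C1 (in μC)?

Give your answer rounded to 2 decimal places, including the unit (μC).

Answer: 5.30 μC

Derivation:
Initial: C1(1μF, Q=6μC, V=6.00V), C2(5μF, Q=11μC, V=2.20V), C3(1μF, Q=19μC, V=19.00V)
Op 1: CLOSE 1-2: Q_total=17.00, C_total=6.00, V=2.83; Q1=2.83, Q2=14.17; dissipated=6.017
Op 2: CLOSE 3-1: Q_total=21.83, C_total=2.00, V=10.92; Q3=10.92, Q1=10.92; dissipated=65.340
Op 3: CLOSE 3-2: Q_total=25.08, C_total=6.00, V=4.18; Q3=4.18, Q2=20.90; dissipated=27.225
Op 4: CLOSE 2-1: Q_total=31.82, C_total=6.00, V=5.30; Q2=26.52, Q1=5.30; dissipated=18.906
Op 5: CLOSE 3-2: Q_total=30.70, C_total=6.00, V=5.12; Q3=5.12, Q2=25.58; dissipated=0.525
Final charges: Q1=5.30, Q2=25.58, Q3=5.12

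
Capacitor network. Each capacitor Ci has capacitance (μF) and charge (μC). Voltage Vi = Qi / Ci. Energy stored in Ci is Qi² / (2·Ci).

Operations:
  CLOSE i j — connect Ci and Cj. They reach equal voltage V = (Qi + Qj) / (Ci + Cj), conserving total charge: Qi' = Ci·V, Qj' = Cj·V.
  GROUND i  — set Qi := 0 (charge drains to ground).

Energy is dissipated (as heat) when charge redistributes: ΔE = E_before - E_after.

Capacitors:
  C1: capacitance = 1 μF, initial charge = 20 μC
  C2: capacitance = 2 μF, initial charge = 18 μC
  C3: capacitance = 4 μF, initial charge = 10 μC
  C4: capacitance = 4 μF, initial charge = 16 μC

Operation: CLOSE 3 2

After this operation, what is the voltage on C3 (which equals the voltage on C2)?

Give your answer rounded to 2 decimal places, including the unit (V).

Answer: 4.67 V

Derivation:
Initial: C1(1μF, Q=20μC, V=20.00V), C2(2μF, Q=18μC, V=9.00V), C3(4μF, Q=10μC, V=2.50V), C4(4μF, Q=16μC, V=4.00V)
Op 1: CLOSE 3-2: Q_total=28.00, C_total=6.00, V=4.67; Q3=18.67, Q2=9.33; dissipated=28.167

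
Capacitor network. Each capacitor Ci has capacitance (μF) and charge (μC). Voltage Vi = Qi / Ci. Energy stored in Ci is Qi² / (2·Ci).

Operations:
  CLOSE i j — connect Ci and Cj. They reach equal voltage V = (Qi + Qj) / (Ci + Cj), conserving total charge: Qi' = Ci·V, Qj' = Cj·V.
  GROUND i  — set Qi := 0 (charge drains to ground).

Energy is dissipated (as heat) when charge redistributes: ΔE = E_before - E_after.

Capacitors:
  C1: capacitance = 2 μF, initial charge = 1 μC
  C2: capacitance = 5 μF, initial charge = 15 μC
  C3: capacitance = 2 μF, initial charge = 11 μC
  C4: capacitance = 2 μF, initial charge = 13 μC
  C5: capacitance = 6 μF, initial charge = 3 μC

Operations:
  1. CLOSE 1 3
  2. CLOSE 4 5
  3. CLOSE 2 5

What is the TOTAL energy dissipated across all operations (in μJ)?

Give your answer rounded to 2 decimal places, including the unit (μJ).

Initial: C1(2μF, Q=1μC, V=0.50V), C2(5μF, Q=15μC, V=3.00V), C3(2μF, Q=11μC, V=5.50V), C4(2μF, Q=13μC, V=6.50V), C5(6μF, Q=3μC, V=0.50V)
Op 1: CLOSE 1-3: Q_total=12.00, C_total=4.00, V=3.00; Q1=6.00, Q3=6.00; dissipated=12.500
Op 2: CLOSE 4-5: Q_total=16.00, C_total=8.00, V=2.00; Q4=4.00, Q5=12.00; dissipated=27.000
Op 3: CLOSE 2-5: Q_total=27.00, C_total=11.00, V=2.45; Q2=12.27, Q5=14.73; dissipated=1.364
Total dissipated: 40.864 μJ

Answer: 40.86 μJ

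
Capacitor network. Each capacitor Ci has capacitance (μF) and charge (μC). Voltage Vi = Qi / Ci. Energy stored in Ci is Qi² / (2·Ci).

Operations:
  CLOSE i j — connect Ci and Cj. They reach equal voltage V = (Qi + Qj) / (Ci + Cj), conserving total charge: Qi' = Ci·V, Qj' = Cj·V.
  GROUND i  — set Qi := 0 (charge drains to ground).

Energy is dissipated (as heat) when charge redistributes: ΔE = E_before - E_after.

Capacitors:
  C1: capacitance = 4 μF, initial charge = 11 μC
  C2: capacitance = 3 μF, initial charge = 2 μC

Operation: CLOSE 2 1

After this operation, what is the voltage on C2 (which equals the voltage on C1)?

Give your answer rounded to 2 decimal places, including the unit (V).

Answer: 1.86 V

Derivation:
Initial: C1(4μF, Q=11μC, V=2.75V), C2(3μF, Q=2μC, V=0.67V)
Op 1: CLOSE 2-1: Q_total=13.00, C_total=7.00, V=1.86; Q2=5.57, Q1=7.43; dissipated=3.720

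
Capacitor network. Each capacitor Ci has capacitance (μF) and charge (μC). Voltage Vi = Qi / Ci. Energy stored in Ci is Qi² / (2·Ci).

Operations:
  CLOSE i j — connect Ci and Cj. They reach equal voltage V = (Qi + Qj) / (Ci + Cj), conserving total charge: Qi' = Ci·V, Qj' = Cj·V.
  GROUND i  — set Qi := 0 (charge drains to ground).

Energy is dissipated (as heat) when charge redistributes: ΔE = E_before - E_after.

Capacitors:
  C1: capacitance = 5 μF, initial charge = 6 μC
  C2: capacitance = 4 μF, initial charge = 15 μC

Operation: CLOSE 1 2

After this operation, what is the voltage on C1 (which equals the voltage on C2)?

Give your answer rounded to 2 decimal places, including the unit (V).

Answer: 2.33 V

Derivation:
Initial: C1(5μF, Q=6μC, V=1.20V), C2(4μF, Q=15μC, V=3.75V)
Op 1: CLOSE 1-2: Q_total=21.00, C_total=9.00, V=2.33; Q1=11.67, Q2=9.33; dissipated=7.225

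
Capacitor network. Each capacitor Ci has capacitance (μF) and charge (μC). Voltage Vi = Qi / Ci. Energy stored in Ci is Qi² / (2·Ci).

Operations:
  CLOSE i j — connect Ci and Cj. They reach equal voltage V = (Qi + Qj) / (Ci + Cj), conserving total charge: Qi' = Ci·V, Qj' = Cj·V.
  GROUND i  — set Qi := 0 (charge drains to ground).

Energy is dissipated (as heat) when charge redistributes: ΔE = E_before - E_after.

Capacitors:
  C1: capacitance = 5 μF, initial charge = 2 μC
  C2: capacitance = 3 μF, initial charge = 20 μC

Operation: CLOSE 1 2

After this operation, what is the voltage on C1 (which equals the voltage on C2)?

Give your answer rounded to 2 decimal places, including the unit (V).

Initial: C1(5μF, Q=2μC, V=0.40V), C2(3μF, Q=20μC, V=6.67V)
Op 1: CLOSE 1-2: Q_total=22.00, C_total=8.00, V=2.75; Q1=13.75, Q2=8.25; dissipated=36.817

Answer: 2.75 V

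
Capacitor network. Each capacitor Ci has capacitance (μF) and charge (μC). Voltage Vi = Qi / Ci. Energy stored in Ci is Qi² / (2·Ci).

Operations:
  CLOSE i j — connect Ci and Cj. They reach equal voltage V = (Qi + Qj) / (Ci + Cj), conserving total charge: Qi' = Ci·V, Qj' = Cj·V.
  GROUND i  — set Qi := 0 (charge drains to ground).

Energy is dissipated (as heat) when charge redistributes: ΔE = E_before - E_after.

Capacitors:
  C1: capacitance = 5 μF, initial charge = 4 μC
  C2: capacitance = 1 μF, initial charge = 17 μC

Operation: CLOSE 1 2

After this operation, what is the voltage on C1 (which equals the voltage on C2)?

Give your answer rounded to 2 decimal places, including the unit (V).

Answer: 3.50 V

Derivation:
Initial: C1(5μF, Q=4μC, V=0.80V), C2(1μF, Q=17μC, V=17.00V)
Op 1: CLOSE 1-2: Q_total=21.00, C_total=6.00, V=3.50; Q1=17.50, Q2=3.50; dissipated=109.350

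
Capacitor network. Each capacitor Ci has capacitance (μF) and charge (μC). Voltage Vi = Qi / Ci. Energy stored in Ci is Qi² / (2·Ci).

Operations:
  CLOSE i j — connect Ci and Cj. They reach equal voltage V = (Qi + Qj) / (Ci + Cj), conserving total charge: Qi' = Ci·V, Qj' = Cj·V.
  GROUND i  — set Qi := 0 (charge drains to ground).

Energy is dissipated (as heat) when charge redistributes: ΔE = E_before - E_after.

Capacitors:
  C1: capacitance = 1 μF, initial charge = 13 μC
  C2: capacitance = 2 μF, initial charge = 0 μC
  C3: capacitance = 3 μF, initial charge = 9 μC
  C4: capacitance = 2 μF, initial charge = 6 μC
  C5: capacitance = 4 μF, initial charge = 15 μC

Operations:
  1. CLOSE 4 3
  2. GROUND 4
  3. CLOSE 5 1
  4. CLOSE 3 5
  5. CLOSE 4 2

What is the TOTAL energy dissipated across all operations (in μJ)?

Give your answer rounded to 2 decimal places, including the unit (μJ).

Initial: C1(1μF, Q=13μC, V=13.00V), C2(2μF, Q=0μC, V=0.00V), C3(3μF, Q=9μC, V=3.00V), C4(2μF, Q=6μC, V=3.00V), C5(4μF, Q=15μC, V=3.75V)
Op 1: CLOSE 4-3: Q_total=15.00, C_total=5.00, V=3.00; Q4=6.00, Q3=9.00; dissipated=0.000
Op 2: GROUND 4: Q4=0; energy lost=9.000
Op 3: CLOSE 5-1: Q_total=28.00, C_total=5.00, V=5.60; Q5=22.40, Q1=5.60; dissipated=34.225
Op 4: CLOSE 3-5: Q_total=31.40, C_total=7.00, V=4.49; Q3=13.46, Q5=17.94; dissipated=5.794
Op 5: CLOSE 4-2: Q_total=0.00, C_total=4.00, V=0.00; Q4=0.00, Q2=0.00; dissipated=0.000
Total dissipated: 49.019 μJ

Answer: 49.02 μJ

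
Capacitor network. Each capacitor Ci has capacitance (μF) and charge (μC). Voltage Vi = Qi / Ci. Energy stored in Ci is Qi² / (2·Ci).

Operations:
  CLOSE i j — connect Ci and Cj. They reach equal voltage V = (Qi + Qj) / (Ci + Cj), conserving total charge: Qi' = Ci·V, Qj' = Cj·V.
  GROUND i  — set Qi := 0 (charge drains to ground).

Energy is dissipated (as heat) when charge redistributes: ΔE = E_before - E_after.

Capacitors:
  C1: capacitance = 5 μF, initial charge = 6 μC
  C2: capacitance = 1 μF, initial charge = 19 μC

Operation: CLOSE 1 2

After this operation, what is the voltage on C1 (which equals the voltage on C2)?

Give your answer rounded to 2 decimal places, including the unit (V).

Answer: 4.17 V

Derivation:
Initial: C1(5μF, Q=6μC, V=1.20V), C2(1μF, Q=19μC, V=19.00V)
Op 1: CLOSE 1-2: Q_total=25.00, C_total=6.00, V=4.17; Q1=20.83, Q2=4.17; dissipated=132.017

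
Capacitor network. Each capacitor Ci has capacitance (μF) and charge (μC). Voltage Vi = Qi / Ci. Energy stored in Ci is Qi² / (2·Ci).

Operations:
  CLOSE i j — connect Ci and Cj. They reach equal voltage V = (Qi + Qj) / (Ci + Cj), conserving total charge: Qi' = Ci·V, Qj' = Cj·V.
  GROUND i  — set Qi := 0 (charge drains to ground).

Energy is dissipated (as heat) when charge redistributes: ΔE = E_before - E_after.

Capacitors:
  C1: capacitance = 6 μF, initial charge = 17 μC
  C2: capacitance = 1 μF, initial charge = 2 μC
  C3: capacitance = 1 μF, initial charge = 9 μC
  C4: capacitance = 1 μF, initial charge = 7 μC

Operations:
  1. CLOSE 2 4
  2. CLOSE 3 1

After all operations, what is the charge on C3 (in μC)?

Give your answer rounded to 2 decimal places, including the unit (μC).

Initial: C1(6μF, Q=17μC, V=2.83V), C2(1μF, Q=2μC, V=2.00V), C3(1μF, Q=9μC, V=9.00V), C4(1μF, Q=7μC, V=7.00V)
Op 1: CLOSE 2-4: Q_total=9.00, C_total=2.00, V=4.50; Q2=4.50, Q4=4.50; dissipated=6.250
Op 2: CLOSE 3-1: Q_total=26.00, C_total=7.00, V=3.71; Q3=3.71, Q1=22.29; dissipated=16.298
Final charges: Q1=22.29, Q2=4.50, Q3=3.71, Q4=4.50

Answer: 3.71 μC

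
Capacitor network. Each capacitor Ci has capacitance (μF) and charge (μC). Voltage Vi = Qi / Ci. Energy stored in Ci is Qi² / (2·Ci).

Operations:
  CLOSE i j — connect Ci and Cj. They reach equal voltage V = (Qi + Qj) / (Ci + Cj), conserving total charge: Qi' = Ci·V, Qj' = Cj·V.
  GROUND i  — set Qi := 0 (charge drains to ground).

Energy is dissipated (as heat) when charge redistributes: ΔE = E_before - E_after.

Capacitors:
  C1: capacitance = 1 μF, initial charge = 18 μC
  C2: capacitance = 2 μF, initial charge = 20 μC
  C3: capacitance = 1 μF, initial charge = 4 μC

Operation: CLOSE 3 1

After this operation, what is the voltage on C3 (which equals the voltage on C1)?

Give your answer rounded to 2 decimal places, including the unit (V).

Initial: C1(1μF, Q=18μC, V=18.00V), C2(2μF, Q=20μC, V=10.00V), C3(1μF, Q=4μC, V=4.00V)
Op 1: CLOSE 3-1: Q_total=22.00, C_total=2.00, V=11.00; Q3=11.00, Q1=11.00; dissipated=49.000

Answer: 11.00 V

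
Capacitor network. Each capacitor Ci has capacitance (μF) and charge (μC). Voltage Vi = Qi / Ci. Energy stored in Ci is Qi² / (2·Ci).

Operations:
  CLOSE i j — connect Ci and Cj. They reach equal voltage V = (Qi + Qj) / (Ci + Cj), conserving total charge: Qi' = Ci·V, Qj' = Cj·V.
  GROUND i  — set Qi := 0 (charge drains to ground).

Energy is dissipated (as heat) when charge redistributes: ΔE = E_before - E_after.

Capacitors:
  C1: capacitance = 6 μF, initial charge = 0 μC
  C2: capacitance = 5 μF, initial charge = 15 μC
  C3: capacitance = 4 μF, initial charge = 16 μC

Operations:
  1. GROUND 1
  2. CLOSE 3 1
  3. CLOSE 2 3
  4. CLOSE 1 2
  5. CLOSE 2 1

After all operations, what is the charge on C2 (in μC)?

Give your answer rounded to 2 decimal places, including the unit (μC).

Initial: C1(6μF, Q=0μC, V=0.00V), C2(5μF, Q=15μC, V=3.00V), C3(4μF, Q=16μC, V=4.00V)
Op 1: GROUND 1: Q1=0; energy lost=0.000
Op 2: CLOSE 3-1: Q_total=16.00, C_total=10.00, V=1.60; Q3=6.40, Q1=9.60; dissipated=19.200
Op 3: CLOSE 2-3: Q_total=21.40, C_total=9.00, V=2.38; Q2=11.89, Q3=9.51; dissipated=2.178
Op 4: CLOSE 1-2: Q_total=21.49, C_total=11.00, V=1.95; Q1=11.72, Q2=9.77; dissipated=0.825
Op 5: CLOSE 2-1: Q_total=21.49, C_total=11.00, V=1.95; Q2=9.77, Q1=11.72; dissipated=0.000
Final charges: Q1=11.72, Q2=9.77, Q3=9.51

Answer: 9.77 μC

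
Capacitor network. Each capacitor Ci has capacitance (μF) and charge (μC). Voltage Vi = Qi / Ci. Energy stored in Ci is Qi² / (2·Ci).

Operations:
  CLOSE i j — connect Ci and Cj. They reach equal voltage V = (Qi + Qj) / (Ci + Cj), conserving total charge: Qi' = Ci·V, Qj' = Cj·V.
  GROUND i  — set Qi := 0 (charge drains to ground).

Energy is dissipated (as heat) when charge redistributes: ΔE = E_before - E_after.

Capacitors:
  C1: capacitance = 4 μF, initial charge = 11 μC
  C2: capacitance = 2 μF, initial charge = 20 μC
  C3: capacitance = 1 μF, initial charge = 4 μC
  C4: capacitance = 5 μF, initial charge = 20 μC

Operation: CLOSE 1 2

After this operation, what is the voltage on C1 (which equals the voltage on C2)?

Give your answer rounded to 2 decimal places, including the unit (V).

Initial: C1(4μF, Q=11μC, V=2.75V), C2(2μF, Q=20μC, V=10.00V), C3(1μF, Q=4μC, V=4.00V), C4(5μF, Q=20μC, V=4.00V)
Op 1: CLOSE 1-2: Q_total=31.00, C_total=6.00, V=5.17; Q1=20.67, Q2=10.33; dissipated=35.042

Answer: 5.17 V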